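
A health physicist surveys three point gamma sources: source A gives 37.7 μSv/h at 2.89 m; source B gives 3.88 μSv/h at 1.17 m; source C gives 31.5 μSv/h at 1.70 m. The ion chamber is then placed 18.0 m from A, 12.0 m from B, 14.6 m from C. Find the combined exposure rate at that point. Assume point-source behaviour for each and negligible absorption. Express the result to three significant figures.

1.44 μSv/h

By superposition, sum each source's inverse-square contribution:
A: 37.7 × (2.89/18.0)² = 0.9718 μSv/h
B: 3.88 × (1.17/12.0)² = 0.03688 μSv/h
C: 31.5 × (1.70/14.6)² = 0.4271 μSv/h
Total = 0.9718 + 0.03688 + 0.4271 = 1.436 μSv/h.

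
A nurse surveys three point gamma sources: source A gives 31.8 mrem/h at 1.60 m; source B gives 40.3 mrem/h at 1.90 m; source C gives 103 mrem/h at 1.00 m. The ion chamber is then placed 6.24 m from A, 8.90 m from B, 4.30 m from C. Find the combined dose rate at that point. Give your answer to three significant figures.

9.50 mrem/h

By superposition, sum each source's inverse-square contribution:
A: 31.8 × (1.60/6.24)² = 2.091 mrem/h
B: 40.3 × (1.90/8.90)² = 1.837 mrem/h
C: 103 × (1.00/4.30)² = 5.571 mrem/h
Total = 2.091 + 1.837 + 5.571 = 9.499 mrem/h.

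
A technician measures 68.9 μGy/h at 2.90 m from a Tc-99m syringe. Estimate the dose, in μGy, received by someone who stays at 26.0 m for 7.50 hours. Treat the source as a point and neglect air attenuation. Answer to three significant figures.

By the inverse-square law, rate at 26.0 m:
68.9 × (2.90/26.0)² = 68.9 × 0.01244 = 0.8571 μGy/h.
Dose = rate × time = 0.8571 μGy/h × 7.500 h = 6.428 μGy.

6.43 μGy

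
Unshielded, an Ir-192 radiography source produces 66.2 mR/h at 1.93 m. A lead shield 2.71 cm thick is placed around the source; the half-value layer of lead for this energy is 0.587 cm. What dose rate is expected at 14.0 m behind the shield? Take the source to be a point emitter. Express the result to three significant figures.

0.0513 mR/h

Distance alone: 66.2 × (1.93/14.0)² = 66.2 × 0.01900 = 1.258 mR/h.
Shield: 2.71/0.587 = 4.617 half-value layers → attenuation 2^(−4.617) = 0.04075.
Combined: 1.258 × 0.04075 = 0.05126 mR/h.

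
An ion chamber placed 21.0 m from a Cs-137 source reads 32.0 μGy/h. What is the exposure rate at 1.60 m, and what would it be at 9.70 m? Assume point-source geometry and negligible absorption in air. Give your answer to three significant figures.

5510 μGy/h; 150 μGy/h

By the inverse-square law,
At 1.60 m: 32.0 × (21.0/1.60)² = 32.0 × 172.3 = 5514 μGy/h
At 9.70 m: (1.60/9.70)² = 0.02721, so 5514 × 0.02721 = 150.0 μGy/h.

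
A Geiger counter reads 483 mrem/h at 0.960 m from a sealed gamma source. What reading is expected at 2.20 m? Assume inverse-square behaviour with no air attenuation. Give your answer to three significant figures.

92.0 mrem/h

By the inverse-square law, the rate at 2.20 m is
(0.960/2.20)² = 0.1904, so 483 × 0.1904 = 91.96 mrem/h.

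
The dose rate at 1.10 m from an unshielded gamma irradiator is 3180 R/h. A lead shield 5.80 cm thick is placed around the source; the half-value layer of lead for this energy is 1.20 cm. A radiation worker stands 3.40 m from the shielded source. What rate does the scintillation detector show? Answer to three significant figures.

11.7 R/h

Distance alone: (1.10/3.40)² = 0.1047, so 3180 × 0.1047 = 332.9 R/h.
Shield: 5.80/1.20 = 4.833 half-value layers → attenuation 2^(−4.833) = 0.03509.
Combined: 332.9 × 0.03509 = 11.68 R/h.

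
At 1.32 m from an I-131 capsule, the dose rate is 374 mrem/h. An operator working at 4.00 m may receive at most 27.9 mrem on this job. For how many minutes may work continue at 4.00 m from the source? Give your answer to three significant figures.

Using I₁d₁² = I₂d₂², rate at 4.00 m:
(1.32/4.00)² = 0.1089, so 374 × 0.1089 = 40.73 mrem/h.
Stay time = 27.9 mrem ÷ 40.73 mrem/h = 0.6850 h = 41.10 min.

41.1 min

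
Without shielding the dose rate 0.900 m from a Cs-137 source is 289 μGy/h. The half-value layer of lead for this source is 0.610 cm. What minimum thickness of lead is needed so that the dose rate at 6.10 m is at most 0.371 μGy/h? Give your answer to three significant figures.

At 6.10 m, distance alone gives (0.900/6.10)² = 0.02177, so 289 × 0.02177 = 6.292 μGy/h.
Further attenuation needed: 6.292/0.371 = 16.96.
n = log₂(16.96) = 4.084 half-value layers.
Thickness = 4.084 × 0.610 cm = 2.491 cm.

2.49 cm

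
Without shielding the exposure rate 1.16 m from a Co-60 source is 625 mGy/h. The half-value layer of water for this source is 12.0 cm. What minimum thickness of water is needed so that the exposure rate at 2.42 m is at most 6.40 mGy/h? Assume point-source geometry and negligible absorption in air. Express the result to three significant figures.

At 2.42 m, distance alone gives 625 × (1.16/2.42)² = 625 × 0.2298 = 143.6 mGy/h.
Further attenuation needed: 143.6/6.40 = 22.44.
n = log₂(22.44) = 4.488 half-value layers.
Thickness = 4.488 × 12.0 cm = 53.86 cm.

53.9 cm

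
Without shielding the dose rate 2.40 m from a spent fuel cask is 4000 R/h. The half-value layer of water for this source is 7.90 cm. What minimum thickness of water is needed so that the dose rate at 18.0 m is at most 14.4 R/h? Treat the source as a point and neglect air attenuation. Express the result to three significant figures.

18.2 cm

At 18.0 m, distance alone gives 4000 × (2.40/18.0)² = 4000 × 0.01778 = 71.12 R/h.
Further attenuation needed: 71.12/14.4 = 4.939.
n = log₂(4.939) = 2.304 half-value layers.
Thickness = 2.304 × 7.90 cm = 18.20 cm.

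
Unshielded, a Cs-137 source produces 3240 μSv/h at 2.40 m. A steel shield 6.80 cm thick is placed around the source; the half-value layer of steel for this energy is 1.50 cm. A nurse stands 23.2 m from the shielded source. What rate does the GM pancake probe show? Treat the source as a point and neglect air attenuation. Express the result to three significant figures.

Distance alone: 3240 × (2.40/23.2)² = 3240 × 0.01070 = 34.67 μSv/h.
Shield: 6.80/1.50 = 4.533 half-value layers → attenuation 2^(−4.533) = 0.04319.
Combined: 34.67 × 0.04319 = 1.497 μSv/h.

1.50 μSv/h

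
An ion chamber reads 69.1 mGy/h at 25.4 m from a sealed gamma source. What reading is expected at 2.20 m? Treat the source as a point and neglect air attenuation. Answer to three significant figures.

9210 mGy/h

By the inverse-square law, the rate at 2.20 m is
69.1 × (25.4/2.20)² = 69.1 × 133.3 = 9211 mGy/h.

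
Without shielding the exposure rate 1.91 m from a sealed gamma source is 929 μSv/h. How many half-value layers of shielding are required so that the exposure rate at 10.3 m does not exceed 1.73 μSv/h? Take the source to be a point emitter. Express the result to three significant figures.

At 10.3 m, distance alone gives 929 × (1.91/10.3)² = 929 × 0.03439 = 31.95 μSv/h.
Further attenuation needed: 31.95/1.73 = 18.47.
n = log₂(18.47) = 4.207 half-value layers.

4.21 half-value layers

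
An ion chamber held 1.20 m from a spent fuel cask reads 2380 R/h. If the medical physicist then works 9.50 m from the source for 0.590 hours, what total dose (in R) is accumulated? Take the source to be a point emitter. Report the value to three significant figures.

22.4 R

By the inverse-square law, rate at 9.50 m:
2380 × (1.20/9.50)² = 2380 × 0.01596 = 37.98 R/h.
Dose = rate × time = 37.98 R/h × 0.5900 h = 22.41 R.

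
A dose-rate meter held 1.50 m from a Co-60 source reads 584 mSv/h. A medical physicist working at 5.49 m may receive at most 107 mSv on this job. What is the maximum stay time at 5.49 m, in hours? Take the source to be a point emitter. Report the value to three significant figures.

Applying the 1/r² law, rate at 5.49 m:
(1.50/5.49)² = 0.07465, so 584 × 0.07465 = 43.60 mSv/h.
Stay time = 107 mSv ÷ 43.60 mSv/h = 2.454 h.

2.45 h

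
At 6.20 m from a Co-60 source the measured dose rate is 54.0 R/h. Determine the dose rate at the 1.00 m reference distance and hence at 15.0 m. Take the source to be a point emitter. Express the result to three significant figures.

2080 R/h; 9.23 R/h

By the inverse-square law,
At 1.00 m: 54.0 × (6.20/1.00)² = 54.0 × 38.44 = 2076 R/h
At 15.0 m: 2076 × (1.00/15.0)² = 2076 × 0.004444 = 9.226 R/h.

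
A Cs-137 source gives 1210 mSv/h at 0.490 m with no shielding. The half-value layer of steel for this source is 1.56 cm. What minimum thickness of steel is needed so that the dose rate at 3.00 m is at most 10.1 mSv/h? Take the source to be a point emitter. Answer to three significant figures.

At 3.00 m, distance alone gives 1210 × (0.490/3.00)² = 1210 × 0.02668 = 32.28 mSv/h.
Further attenuation needed: 32.28/10.1 = 3.196.
n = log₂(3.196) = 1.676 half-value layers.
Thickness = 1.676 × 1.56 cm = 2.615 cm.

2.62 cm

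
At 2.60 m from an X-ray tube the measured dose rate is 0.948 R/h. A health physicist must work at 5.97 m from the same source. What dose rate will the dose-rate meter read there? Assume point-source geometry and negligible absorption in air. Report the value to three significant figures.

Applying the 1/r² law, scaling from 2.60 m to 5.97 m:
(2.60/5.97)² = 0.1897, so 0.948 × 0.1897 = 0.1798 R/h.

0.180 R/h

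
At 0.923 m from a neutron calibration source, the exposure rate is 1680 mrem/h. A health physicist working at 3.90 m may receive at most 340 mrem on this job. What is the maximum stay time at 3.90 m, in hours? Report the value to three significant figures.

Intensity scales as (d₁/d₂)², so rate at 3.90 m:
1680 × (0.923/3.90)² = 1680 × 0.05601 = 94.10 mrem/h.
Stay time = 340 mrem ÷ 94.10 mrem/h = 3.613 h.

3.61 h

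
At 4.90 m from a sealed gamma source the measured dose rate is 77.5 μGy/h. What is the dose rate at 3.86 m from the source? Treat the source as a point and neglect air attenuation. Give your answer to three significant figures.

125 μGy/h

By the inverse-square law, scaling from 4.90 m to 3.86 m:
77.5 × (4.90/3.86)² = 77.5 × 1.611 = 124.9 μGy/h.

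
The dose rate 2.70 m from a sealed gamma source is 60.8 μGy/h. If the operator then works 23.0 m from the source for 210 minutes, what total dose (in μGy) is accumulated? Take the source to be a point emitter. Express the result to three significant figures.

2.93 μGy

By the inverse-square law, rate at 23.0 m:
(2.70/23.0)² = 0.01378, so 60.8 × 0.01378 = 0.8378 μGy/h.
Dose = rate × time = 0.8378 μGy/h × 3.500 h = 2.932 μGy.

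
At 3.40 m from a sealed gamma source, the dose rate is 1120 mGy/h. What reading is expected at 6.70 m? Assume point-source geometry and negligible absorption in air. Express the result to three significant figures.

By the inverse-square law, the rate at 6.70 m is
(3.40/6.70)² = 0.2575, so 1120 × 0.2575 = 288.4 mGy/h.

288 mGy/h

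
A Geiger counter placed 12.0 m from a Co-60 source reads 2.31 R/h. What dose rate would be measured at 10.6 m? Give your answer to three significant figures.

Applying the 1/r² law, scaling from 12.0 m to 10.6 m:
2.31 × (12.0/10.6)² = 2.31 × 1.282 = 2.961 R/h.

2.96 R/h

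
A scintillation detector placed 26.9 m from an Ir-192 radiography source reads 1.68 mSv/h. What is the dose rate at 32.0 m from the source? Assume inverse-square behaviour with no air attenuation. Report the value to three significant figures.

By the inverse-square law, scaling from 26.9 m to 32.0 m:
(26.9/32.0)² = 0.7067, so 1.68 × 0.7067 = 1.187 mSv/h.

1.19 mSv/h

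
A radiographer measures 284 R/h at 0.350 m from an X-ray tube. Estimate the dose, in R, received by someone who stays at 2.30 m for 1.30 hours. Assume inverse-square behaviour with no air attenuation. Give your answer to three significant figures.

By the inverse-square law, rate at 2.30 m:
284 × (0.350/2.30)² = 284 × 0.02316 = 6.577 R/h.
Dose = rate × time = 6.577 R/h × 1.300 h = 8.550 R.

8.55 R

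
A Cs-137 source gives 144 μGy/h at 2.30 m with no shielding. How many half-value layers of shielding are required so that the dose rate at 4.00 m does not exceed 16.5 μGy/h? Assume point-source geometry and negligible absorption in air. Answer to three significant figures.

At 4.00 m, distance alone gives (2.30/4.00)² = 0.3306, so 144 × 0.3306 = 47.61 μGy/h.
Further attenuation needed: 47.61/16.5 = 2.885.
n = log₂(2.885) = 1.529 half-value layers.

1.53 half-value layers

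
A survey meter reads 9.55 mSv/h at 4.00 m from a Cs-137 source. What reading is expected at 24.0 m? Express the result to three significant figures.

Intensity scales as (d₁/d₂)², so the rate at 24.0 m is
9.55 × (4.00/24.0)² = 9.55 × 0.02778 = 0.2653 mSv/h.

0.265 mSv/h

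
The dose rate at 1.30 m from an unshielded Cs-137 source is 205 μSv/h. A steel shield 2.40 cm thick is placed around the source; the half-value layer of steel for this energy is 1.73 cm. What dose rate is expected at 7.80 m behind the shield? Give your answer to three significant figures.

Distance alone: (1.30/7.80)² = 0.02778, so 205 × 0.02778 = 5.695 μSv/h.
Shield: 2.40/1.73 = 1.387 half-value layers → attenuation 2^(−1.387) = 0.3824.
Combined: 5.695 × 0.3824 = 2.178 μSv/h.

2.18 μSv/h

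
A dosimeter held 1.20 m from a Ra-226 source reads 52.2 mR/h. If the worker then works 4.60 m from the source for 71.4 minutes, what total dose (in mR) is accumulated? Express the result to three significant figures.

4.23 mR

Since intensity falls as 1/r², rate at 4.60 m:
(1.20/4.60)² = 0.06805, so 52.2 × 0.06805 = 3.552 mR/h.
Dose = rate × time = 3.552 mR/h × 1.190 h = 4.227 mR.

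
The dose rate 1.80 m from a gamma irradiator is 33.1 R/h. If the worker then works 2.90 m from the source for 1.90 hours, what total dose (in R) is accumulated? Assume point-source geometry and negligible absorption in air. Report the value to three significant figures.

24.2 R

Using I₁d₁² = I₂d₂², rate at 2.90 m:
33.1 × (1.80/2.90)² = 33.1 × 0.3853 = 12.75 R/h.
Dose = rate × time = 12.75 R/h × 1.900 h = 24.22 R.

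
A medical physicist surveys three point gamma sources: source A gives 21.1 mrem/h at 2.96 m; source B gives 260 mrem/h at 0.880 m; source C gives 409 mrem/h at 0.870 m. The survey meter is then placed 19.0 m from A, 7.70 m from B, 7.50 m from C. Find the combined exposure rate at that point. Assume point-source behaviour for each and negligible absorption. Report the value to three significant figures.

By superposition, sum each source's inverse-square contribution:
A: 21.1 × (2.96/19.0)² = 0.5121 mrem/h
B: 260 × (0.880/7.70)² = 3.396 mrem/h
C: 409 × (0.870/7.50)² = 5.504 mrem/h
Total = 0.5121 + 3.396 + 5.504 = 9.412 mrem/h.

9.41 mrem/h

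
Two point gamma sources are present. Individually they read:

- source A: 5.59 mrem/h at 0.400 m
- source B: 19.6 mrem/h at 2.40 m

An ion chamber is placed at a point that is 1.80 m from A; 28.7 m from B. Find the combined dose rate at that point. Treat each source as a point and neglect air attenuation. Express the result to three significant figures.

0.413 mrem/h

By superposition, sum each source's inverse-square contribution:
A: 5.59 × (0.400/1.80)² = 0.2760 mrem/h
B: 19.6 × (2.40/28.7)² = 0.1371 mrem/h
Total = 0.2760 + 0.1371 = 0.4131 mrem/h.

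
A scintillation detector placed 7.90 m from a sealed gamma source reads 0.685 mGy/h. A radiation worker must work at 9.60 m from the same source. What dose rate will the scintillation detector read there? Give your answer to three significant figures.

Since intensity falls as 1/r², scaling from 7.90 m to 9.60 m:
(7.90/9.60)² = 0.6772, so 0.685 × 0.6772 = 0.4639 mGy/h.

0.464 mGy/h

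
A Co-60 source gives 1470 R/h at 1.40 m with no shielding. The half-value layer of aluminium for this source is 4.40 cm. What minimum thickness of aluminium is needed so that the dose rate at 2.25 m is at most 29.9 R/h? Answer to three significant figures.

At 2.25 m, distance alone gives 1470 × (1.40/2.25)² = 1470 × 0.3872 = 569.2 R/h.
Further attenuation needed: 569.2/29.9 = 19.04.
n = log₂(19.04) = 4.251 half-value layers.
Thickness = 4.251 × 4.40 cm = 18.70 cm.

18.7 cm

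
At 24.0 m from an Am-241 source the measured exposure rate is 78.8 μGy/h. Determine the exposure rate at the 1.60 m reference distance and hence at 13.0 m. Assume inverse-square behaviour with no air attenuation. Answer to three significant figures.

Using I₁d₁² = I₂d₂²,
At 1.60 m: 78.8 × (24.0/1.60)² = 78.8 × 225.0 = 17730 μGy/h
At 13.0 m: 17730 × (1.60/13.0)² = 17730 × 0.01515 = 268.6 μGy/h.

17700 μGy/h; 269 μGy/h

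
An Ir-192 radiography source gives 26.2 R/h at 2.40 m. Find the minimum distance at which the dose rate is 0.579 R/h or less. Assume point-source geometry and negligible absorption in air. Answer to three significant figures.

16.1 m

By the inverse-square law, d₂ = d₁·√(I₁/I₂).
I₁/I₂ = 26.2/0.579 = 45.25, so d₂ = 2.40 × √45.25 = 16.14 m.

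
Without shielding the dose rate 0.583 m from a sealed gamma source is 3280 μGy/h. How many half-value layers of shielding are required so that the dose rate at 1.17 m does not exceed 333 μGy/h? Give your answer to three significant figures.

1.29 half-value layers

At 1.17 m, distance alone gives (0.583/1.17)² = 0.2483, so 3280 × 0.2483 = 814.4 μGy/h.
Further attenuation needed: 814.4/333 = 2.446.
n = log₂(2.446) = 1.290 half-value layers.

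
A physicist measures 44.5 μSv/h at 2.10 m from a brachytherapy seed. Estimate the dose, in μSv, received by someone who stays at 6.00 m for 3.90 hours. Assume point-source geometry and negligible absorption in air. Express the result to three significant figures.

By the inverse-square law, rate at 6.00 m:
44.5 × (2.10/6.00)² = 44.5 × 0.1225 = 5.451 μSv/h.
Dose = rate × time = 5.451 μSv/h × 3.900 h = 21.26 μSv.

21.3 μSv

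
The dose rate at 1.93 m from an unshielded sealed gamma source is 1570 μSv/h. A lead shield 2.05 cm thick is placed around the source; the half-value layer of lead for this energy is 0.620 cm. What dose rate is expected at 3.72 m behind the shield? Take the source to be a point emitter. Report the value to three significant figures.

42.7 μSv/h

Distance alone: (1.93/3.72)² = 0.2692, so 1570 × 0.2692 = 422.6 μSv/h.
Shield: 2.05/0.620 = 3.306 half-value layers → attenuation 2^(−3.306) = 0.1011.
Combined: 422.6 × 0.1011 = 42.72 μSv/h.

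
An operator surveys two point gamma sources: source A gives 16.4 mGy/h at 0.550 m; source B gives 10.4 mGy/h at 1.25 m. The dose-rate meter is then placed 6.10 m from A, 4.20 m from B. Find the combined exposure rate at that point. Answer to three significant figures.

Each source contributes Iᵢ·(dᵢ/rᵢ)²; contributions add.
A: 16.4 × (0.550/6.10)² = 0.1333 mGy/h
B: 10.4 × (1.25/4.20)² = 0.9212 mGy/h
Total = 0.1333 + 0.9212 = 1.054 mGy/h.

1.05 mGy/h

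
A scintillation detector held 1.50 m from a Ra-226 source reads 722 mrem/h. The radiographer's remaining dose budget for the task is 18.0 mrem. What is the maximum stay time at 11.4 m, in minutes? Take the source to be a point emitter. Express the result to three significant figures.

By the inverse-square law, rate at 11.4 m:
(1.50/11.4)² = 0.01731, so 722 × 0.01731 = 12.50 mrem/h.
Stay time = 18.0 mrem ÷ 12.50 mrem/h = 1.440 h = 86.40 min.

86.4 min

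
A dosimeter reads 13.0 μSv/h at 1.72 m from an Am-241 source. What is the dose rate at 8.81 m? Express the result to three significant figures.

0.496 μSv/h

Applying the 1/r² law, the rate at 8.81 m is
13.0 × (1.72/8.81)² = 13.0 × 0.03812 = 0.4956 μSv/h.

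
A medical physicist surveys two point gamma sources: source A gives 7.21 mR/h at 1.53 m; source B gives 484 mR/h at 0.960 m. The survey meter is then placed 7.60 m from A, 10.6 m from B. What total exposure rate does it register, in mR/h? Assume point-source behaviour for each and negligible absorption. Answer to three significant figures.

4.26 mR/h

Each source contributes Iᵢ·(dᵢ/rᵢ)²; contributions add.
A: 7.21 × (1.53/7.60)² = 0.2922 mR/h
B: 484 × (0.960/10.6)² = 3.970 mR/h
Total = 0.2922 + 3.970 = 4.262 mR/h.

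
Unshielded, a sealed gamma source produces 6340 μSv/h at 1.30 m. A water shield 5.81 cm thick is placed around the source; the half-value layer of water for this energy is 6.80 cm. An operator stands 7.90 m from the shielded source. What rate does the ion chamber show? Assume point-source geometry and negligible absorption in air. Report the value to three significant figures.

95.0 μSv/h

Distance alone: (1.30/7.90)² = 0.02708, so 6340 × 0.02708 = 171.7 μSv/h.
Shield: 5.81/6.80 = 0.8544 half-value layers → attenuation 2^(−0.8544) = 0.5531.
Combined: 171.7 × 0.5531 = 94.97 μSv/h.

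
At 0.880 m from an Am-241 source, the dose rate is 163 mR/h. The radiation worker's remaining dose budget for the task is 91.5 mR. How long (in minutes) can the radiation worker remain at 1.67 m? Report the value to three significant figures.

Using I₁d₁² = I₂d₂², rate at 1.67 m:
163 × (0.880/1.67)² = 163 × 0.2777 = 45.27 mR/h.
Stay time = 91.5 mR ÷ 45.27 mR/h = 2.021 h = 121.3 min.

121 min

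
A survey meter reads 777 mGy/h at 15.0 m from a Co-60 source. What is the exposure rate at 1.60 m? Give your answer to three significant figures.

Intensity scales as (d₁/d₂)², so the rate at 1.60 m is
777 × (15.0/1.60)² = 777 × 87.89 = 68290 mGy/h.

68300 mGy/h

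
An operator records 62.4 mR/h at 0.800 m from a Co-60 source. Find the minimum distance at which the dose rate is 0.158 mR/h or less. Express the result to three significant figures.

Intensity scales as (d₁/d₂)², so d₂ = d₁·√(I₁/I₂).
I₁/I₂ = 62.4/0.158 = 394.9, so d₂ = 0.800 × √394.9 = 15.90 m.

15.9 m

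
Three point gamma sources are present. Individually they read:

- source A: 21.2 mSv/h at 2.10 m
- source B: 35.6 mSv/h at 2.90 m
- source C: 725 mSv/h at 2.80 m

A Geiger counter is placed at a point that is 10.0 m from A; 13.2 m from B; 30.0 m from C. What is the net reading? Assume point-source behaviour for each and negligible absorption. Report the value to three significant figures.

By superposition, sum each source's inverse-square contribution:
A: 21.2 × (2.10/10.0)² = 0.9349 mSv/h
B: 35.6 × (2.90/13.2)² = 1.718 mSv/h
C: 725 × (2.80/30.0)² = 6.316 mSv/h
Total = 0.9349 + 1.718 + 6.316 = 8.969 mSv/h.

8.97 mSv/h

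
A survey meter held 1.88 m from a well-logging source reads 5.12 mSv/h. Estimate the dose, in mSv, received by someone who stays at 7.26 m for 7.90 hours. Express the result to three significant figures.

2.71 mSv

By the inverse-square law, rate at 7.26 m:
5.12 × (1.88/7.26)² = 5.12 × 0.06706 = 0.3433 mSv/h.
Dose = rate × time = 0.3433 mSv/h × 7.900 h = 2.712 mSv.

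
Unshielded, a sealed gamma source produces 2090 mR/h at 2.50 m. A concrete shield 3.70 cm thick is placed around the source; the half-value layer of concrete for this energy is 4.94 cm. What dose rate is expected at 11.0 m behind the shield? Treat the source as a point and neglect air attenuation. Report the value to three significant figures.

64.2 mR/h

Distance alone: 2090 × (2.50/11.0)² = 2090 × 0.05165 = 107.9 mR/h.
Shield: 3.70/4.94 = 0.7490 half-value layers → attenuation 2^(−0.7490) = 0.5950.
Combined: 107.9 × 0.5950 = 64.20 mR/h.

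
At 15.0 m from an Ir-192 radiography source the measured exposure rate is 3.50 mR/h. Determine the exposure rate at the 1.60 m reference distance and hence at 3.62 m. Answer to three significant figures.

Using I₁d₁² = I₂d₂²,
At 1.60 m: (15.0/1.60)² = 87.89, so 3.50 × 87.89 = 307.6 mR/h
At 3.62 m: (1.60/3.62)² = 0.1954, so 307.6 × 0.1954 = 60.11 mR/h.

308 mR/h; 60.1 mR/h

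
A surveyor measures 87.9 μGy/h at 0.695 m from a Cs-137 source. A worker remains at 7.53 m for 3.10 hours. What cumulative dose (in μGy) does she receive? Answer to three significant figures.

Using I₁d₁² = I₂d₂², rate at 7.53 m:
87.9 × (0.695/7.53)² = 87.9 × 0.008519 = 0.7488 μGy/h.
Dose = rate × time = 0.7488 μGy/h × 3.100 h = 2.321 μGy.

2.32 μGy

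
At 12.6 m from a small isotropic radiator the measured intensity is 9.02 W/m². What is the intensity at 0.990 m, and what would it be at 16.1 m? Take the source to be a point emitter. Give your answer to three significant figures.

1460 W/m²; 5.52 W/m²

Intensity scales as (d₁/d₂)², so
At 0.990 m: (12.6/0.990)² = 162.0, so 9.02 × 162.0 = 1461 W/m²
At 16.1 m: (0.990/16.1)² = 0.003781, so 1461 × 0.003781 = 5.524 W/m².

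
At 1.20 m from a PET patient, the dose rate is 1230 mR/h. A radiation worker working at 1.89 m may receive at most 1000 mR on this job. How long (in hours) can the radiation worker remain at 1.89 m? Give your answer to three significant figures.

Applying the 1/r² law, rate at 1.89 m:
(1.20/1.89)² = 0.4031, so 1230 × 0.4031 = 495.8 mR/h.
Stay time = 1000 mR ÷ 495.8 mR/h = 2.017 h.

2.02 h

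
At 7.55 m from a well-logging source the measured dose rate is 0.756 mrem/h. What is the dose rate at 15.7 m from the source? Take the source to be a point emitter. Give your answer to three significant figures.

Applying the 1/r² law, scaling from 7.55 m to 15.7 m:
(7.55/15.7)² = 0.2313, so 0.756 × 0.2313 = 0.1749 mrem/h.

0.175 mrem/h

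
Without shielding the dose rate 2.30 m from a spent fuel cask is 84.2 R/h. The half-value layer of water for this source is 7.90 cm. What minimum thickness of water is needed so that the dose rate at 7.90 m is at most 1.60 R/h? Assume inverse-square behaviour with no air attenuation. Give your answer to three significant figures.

17.0 cm

At 7.90 m, distance alone gives (2.30/7.90)² = 0.08476, so 84.2 × 0.08476 = 7.137 R/h.
Further attenuation needed: 7.137/1.60 = 4.461.
n = log₂(4.461) = 2.157 half-value layers.
Thickness = 2.157 × 7.90 cm = 17.04 cm.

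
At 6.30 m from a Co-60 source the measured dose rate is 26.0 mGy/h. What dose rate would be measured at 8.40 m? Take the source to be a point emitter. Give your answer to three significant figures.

Since intensity falls as 1/r², scaling from 6.30 m to 8.40 m:
26.0 × (6.30/8.40)² = 26.0 × 0.5625 = 14.62 mGy/h.

14.6 mGy/h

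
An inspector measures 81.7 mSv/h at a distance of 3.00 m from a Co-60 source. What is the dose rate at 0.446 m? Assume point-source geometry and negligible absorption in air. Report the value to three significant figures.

Since intensity falls as 1/r², the rate at 0.446 m is
81.7 × (3.00/0.446)² = 81.7 × 45.25 = 3697 mSv/h.

3700 mSv/h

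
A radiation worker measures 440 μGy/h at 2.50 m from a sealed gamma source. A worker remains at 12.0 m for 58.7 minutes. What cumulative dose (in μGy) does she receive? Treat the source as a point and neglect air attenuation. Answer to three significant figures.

18.7 μGy

Intensity scales as (d₁/d₂)², so rate at 12.0 m:
(2.50/12.0)² = 0.04340, so 440 × 0.04340 = 19.10 μGy/h.
Dose = rate × time = 19.10 μGy/h × 0.9783 h = 18.69 μGy.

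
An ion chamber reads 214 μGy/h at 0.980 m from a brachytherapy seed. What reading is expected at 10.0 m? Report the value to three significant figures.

By the inverse-square law, the rate at 10.0 m is
214 × (0.980/10.0)² = 214 × 0.009604 = 2.055 μGy/h.

2.06 μGy/h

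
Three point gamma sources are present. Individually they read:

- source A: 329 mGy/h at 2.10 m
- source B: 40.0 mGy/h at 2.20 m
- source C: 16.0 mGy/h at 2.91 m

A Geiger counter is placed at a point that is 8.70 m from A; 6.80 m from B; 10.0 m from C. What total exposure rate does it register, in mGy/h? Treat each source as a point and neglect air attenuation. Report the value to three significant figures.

By superposition, sum each source's inverse-square contribution:
A: 329 × (2.10/8.70)² = 19.17 mGy/h
B: 40.0 × (2.20/6.80)² = 4.187 mGy/h
C: 16.0 × (2.91/10.0)² = 1.355 mGy/h
Total = 19.17 + 4.187 + 1.355 = 24.71 mGy/h.

24.7 mGy/h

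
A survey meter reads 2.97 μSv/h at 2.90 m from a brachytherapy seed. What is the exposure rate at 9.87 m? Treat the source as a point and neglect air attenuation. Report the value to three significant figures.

0.256 μSv/h

Using I₁d₁² = I₂d₂², the rate at 9.87 m is
(2.90/9.87)² = 0.08633, so 2.97 × 0.08633 = 0.2564 μSv/h.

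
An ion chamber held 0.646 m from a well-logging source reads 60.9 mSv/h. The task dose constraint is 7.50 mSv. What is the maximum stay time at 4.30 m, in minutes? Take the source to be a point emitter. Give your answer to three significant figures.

Using I₁d₁² = I₂d₂², rate at 4.30 m:
60.9 × (0.646/4.30)² = 60.9 × 0.02257 = 1.375 mSv/h.
Stay time = 7.50 mSv ÷ 1.375 mSv/h = 5.455 h = 327.3 min.

327 min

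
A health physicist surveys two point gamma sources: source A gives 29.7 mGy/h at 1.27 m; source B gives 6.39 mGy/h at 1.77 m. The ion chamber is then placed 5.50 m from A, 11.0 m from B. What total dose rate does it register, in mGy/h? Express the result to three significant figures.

1.75 mGy/h

By superposition, sum each source's inverse-square contribution:
A: 29.7 × (1.27/5.50)² = 1.584 mGy/h
B: 6.39 × (1.77/11.0)² = 0.1654 mGy/h
Total = 1.584 + 0.1654 = 1.749 mGy/h.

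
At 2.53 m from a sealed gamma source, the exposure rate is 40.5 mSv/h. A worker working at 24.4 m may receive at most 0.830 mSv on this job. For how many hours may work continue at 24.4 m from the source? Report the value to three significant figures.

Intensity scales as (d₁/d₂)², so rate at 24.4 m:
(2.53/24.4)² = 0.01075, so 40.5 × 0.01075 = 0.4354 mSv/h.
Stay time = 0.830 mSv ÷ 0.4354 mSv/h = 1.906 h.

1.91 h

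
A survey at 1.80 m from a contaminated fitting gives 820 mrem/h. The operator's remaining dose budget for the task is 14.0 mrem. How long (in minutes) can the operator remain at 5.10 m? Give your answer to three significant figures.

8.22 min

Intensity scales as (d₁/d₂)², so rate at 5.10 m:
(1.80/5.10)² = 0.1246, so 820 × 0.1246 = 102.2 mrem/h.
Stay time = 14.0 mrem ÷ 102.2 mrem/h = 0.1370 h = 8.220 min.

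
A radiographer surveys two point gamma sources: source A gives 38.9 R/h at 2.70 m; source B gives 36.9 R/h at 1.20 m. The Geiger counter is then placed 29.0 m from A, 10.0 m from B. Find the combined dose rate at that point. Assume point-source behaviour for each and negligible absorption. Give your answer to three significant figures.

0.869 R/h

By superposition, sum each source's inverse-square contribution:
A: 38.9 × (2.70/29.0)² = 0.3372 R/h
B: 36.9 × (1.20/10.0)² = 0.5314 R/h
Total = 0.3372 + 0.5314 = 0.8686 R/h.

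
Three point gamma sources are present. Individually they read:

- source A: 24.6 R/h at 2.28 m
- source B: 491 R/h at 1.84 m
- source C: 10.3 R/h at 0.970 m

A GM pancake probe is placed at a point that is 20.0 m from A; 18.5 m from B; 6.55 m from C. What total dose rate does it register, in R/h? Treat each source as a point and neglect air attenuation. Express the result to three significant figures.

Each source contributes Iᵢ·(dᵢ/rᵢ)²; contributions add.
A: 24.6 × (2.28/20.0)² = 0.3197 R/h
B: 491 × (1.84/18.5)² = 4.857 R/h
C: 10.3 × (0.970/6.55)² = 0.2259 R/h
Total = 0.3197 + 4.857 + 0.2259 = 5.403 R/h.

5.40 R/h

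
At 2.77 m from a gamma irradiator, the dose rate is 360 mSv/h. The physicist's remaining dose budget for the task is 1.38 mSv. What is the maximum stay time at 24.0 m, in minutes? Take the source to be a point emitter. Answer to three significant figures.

By the inverse-square law, rate at 24.0 m:
360 × (2.77/24.0)² = 360 × 0.01332 = 4.795 mSv/h.
Stay time = 1.38 mSv ÷ 4.795 mSv/h = 0.2878 h = 17.27 min.

17.3 min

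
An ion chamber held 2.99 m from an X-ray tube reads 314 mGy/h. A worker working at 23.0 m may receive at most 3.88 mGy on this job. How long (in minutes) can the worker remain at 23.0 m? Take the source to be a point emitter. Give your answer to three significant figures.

43.9 min

By the inverse-square law, rate at 23.0 m:
(2.99/23.0)² = 0.01690, so 314 × 0.01690 = 5.307 mGy/h.
Stay time = 3.88 mGy ÷ 5.307 mGy/h = 0.7311 h = 43.87 min.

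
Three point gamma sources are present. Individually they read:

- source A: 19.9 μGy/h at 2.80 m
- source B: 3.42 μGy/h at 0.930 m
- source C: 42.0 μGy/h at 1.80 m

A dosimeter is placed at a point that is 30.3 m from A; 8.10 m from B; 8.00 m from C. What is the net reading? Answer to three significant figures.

2.34 μGy/h

Each source contributes Iᵢ·(dᵢ/rᵢ)²; contributions add.
A: 19.9 × (2.80/30.3)² = 0.1699 μGy/h
B: 3.42 × (0.930/8.10)² = 0.04508 μGy/h
C: 42.0 × (1.80/8.00)² = 2.126 μGy/h
Total = 0.1699 + 0.04508 + 2.126 = 2.341 μGy/h.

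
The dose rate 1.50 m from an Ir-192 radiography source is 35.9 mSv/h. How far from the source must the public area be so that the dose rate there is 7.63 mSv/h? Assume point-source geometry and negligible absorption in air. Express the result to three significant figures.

3.25 m

Applying the 1/r² law, d₂ = d₁·√(I₁/I₂).
I₁/I₂ = 35.9/7.63 = 4.705, so d₂ = 1.50 × √4.705 = 3.254 m.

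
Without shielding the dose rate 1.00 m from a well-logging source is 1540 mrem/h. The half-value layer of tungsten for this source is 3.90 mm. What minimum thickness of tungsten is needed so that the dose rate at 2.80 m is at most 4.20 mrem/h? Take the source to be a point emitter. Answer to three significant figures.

At 2.80 m, distance alone gives (1.00/2.80)² = 0.1276, so 1540 × 0.1276 = 196.5 mrem/h.
Further attenuation needed: 196.5/4.20 = 46.79.
n = log₂(46.79) = 5.548 half-value layers.
Thickness = 5.548 × 3.90 mm = 21.64 mm.

21.6 mm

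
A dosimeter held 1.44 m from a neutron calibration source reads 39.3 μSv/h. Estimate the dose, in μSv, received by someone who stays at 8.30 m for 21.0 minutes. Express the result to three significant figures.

By the inverse-square law, rate at 8.30 m:
39.3 × (1.44/8.30)² = 39.3 × 0.03010 = 1.183 μSv/h.
Dose = rate × time = 1.183 μSv/h × 0.3500 h = 0.4140 μSv.

0.414 μSv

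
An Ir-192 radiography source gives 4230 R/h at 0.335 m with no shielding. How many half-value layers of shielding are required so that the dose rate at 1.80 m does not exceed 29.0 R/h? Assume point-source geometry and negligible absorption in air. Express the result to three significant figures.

At 1.80 m, distance alone gives 4230 × (0.335/1.80)² = 4230 × 0.03464 = 146.5 R/h.
Further attenuation needed: 146.5/29.0 = 5.052.
n = log₂(5.052) = 2.337 half-value layers.

2.34 half-value layers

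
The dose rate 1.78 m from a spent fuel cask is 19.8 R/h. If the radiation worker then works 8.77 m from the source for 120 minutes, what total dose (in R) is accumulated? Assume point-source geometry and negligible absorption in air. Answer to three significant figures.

By the inverse-square law, rate at 8.77 m:
19.8 × (1.78/8.77)² = 19.8 × 0.04119 = 0.8156 R/h.
Dose = rate × time = 0.8156 R/h × 2.000 h = 1.631 R.

1.63 R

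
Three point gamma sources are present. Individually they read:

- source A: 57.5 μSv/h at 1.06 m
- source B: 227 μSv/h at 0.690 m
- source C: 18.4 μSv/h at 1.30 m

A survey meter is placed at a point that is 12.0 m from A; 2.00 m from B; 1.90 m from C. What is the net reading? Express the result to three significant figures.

36.1 μSv/h

By superposition, sum each source's inverse-square contribution:
A: 57.5 × (1.06/12.0)² = 0.4487 μSv/h
B: 227 × (0.690/2.00)² = 27.02 μSv/h
C: 18.4 × (1.30/1.90)² = 8.614 μSv/h
Total = 0.4487 + 27.02 + 8.614 = 36.08 μSv/h.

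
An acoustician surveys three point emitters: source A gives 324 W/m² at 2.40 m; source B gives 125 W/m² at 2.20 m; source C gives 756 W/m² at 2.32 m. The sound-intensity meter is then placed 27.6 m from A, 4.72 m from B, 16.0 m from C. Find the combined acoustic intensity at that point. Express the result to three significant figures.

45.5 W/m²

Each source contributes Iᵢ·(dᵢ/rᵢ)²; contributions add.
A: 324 × (2.40/27.6)² = 2.450 W/m²
B: 125 × (2.20/4.72)² = 27.16 W/m²
C: 756 × (2.32/16.0)² = 15.89 W/m²
Total = 2.450 + 27.16 + 15.89 = 45.50 W/m².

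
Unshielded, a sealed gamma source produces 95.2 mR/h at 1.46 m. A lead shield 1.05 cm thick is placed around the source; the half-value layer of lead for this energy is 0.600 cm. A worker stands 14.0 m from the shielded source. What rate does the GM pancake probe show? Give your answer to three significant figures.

0.308 mR/h

Distance alone: 95.2 × (1.46/14.0)² = 95.2 × 0.01088 = 1.036 mR/h.
Shield: 1.05/0.600 = 1.750 half-value layers → attenuation 2^(−1.750) = 0.2973.
Combined: 1.036 × 0.2973 = 0.3080 mR/h.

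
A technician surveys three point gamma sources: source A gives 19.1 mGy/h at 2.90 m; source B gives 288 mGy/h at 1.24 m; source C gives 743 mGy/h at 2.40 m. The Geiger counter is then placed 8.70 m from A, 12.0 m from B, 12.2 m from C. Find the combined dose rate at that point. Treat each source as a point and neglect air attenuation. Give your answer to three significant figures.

By superposition, sum each source's inverse-square contribution:
A: 19.1 × (2.90/8.70)² = 2.122 mGy/h
B: 288 × (1.24/12.0)² = 3.075 mGy/h
C: 743 × (2.40/12.2)² = 28.75 mGy/h
Total = 2.122 + 3.075 + 28.75 = 33.95 mGy/h.

34.0 mGy/h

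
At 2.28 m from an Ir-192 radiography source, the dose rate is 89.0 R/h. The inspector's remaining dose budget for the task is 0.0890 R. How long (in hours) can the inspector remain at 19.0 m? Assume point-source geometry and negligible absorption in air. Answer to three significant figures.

0.0694 h

By the inverse-square law, rate at 19.0 m:
(2.28/19.0)² = 0.01440, so 89.0 × 0.01440 = 1.282 R/h.
Stay time = 0.0890 R ÷ 1.282 R/h = 0.06942 h.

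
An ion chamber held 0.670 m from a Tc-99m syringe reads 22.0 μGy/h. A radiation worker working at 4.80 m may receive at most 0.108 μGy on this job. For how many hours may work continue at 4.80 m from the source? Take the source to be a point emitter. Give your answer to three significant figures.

Applying the 1/r² law, rate at 4.80 m:
(0.670/4.80)² = 0.01948, so 22.0 × 0.01948 = 0.4286 μGy/h.
Stay time = 0.108 μGy ÷ 0.4286 μGy/h = 0.2520 h.

0.252 h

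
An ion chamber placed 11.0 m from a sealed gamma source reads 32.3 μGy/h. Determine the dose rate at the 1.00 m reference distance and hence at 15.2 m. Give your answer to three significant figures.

3910 μGy/h; 16.9 μGy/h

By the inverse-square law,
At 1.00 m: (11.0/1.00)² = 121.0, so 32.3 × 121.0 = 3908 μGy/h
At 15.2 m: 3908 × (1.00/15.2)² = 3908 × 0.004328 = 16.91 μGy/h.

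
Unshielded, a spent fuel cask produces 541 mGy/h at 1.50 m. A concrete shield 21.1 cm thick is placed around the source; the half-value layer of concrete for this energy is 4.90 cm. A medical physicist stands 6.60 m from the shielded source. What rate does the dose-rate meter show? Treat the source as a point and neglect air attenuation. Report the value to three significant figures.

1.41 mGy/h

Distance alone: 541 × (1.50/6.60)² = 541 × 0.05165 = 27.94 mGy/h.
Shield: 21.1/4.90 = 4.306 half-value layers → attenuation 2^(−4.306) = 0.05056.
Combined: 27.94 × 0.05056 = 1.413 mGy/h.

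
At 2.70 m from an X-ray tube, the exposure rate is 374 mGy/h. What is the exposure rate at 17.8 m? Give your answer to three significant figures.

Applying the 1/r² law, the rate at 17.8 m is
374 × (2.70/17.8)² = 374 × 0.02301 = 8.606 mGy/h.

8.61 mGy/h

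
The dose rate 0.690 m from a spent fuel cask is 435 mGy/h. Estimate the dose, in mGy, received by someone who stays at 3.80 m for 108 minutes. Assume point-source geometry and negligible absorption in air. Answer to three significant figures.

Intensity scales as (d₁/d₂)², so rate at 3.80 m:
(0.690/3.80)² = 0.03297, so 435 × 0.03297 = 14.34 mGy/h.
Dose = rate × time = 14.34 mGy/h × 1.800 h = 25.81 mGy.

25.8 mGy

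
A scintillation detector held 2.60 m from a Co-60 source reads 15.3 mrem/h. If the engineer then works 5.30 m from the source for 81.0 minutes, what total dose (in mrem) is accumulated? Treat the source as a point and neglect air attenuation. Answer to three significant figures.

Intensity scales as (d₁/d₂)², so rate at 5.30 m:
15.3 × (2.60/5.30)² = 15.3 × 0.2407 = 3.683 mrem/h.
Dose = rate × time = 3.683 mrem/h × 1.350 h = 4.972 mrem.

4.97 mrem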